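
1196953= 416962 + 779991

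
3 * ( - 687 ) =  - 2061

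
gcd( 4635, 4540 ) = 5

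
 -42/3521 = -1 + 497/503 = - 0.01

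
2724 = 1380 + 1344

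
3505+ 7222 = 10727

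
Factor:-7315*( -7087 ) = 51841405 = 5^1*7^1*11^1*19^2*373^1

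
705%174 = 9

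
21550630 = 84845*254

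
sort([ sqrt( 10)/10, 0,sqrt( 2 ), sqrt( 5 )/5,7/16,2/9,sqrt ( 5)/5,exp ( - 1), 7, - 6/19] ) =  [-6/19, 0,2/9,sqrt( 10 ) /10, exp(  -  1),7/16,sqrt( 5 )/5,sqrt(5)/5, sqrt (2 ), 7] 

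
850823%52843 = 5335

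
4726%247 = 33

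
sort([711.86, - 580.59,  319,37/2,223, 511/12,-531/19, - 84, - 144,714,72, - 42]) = [-580.59  ,-144 , - 84,-42, - 531/19,37/2,511/12,72,223,319,711.86, 714]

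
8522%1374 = 278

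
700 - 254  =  446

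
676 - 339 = 337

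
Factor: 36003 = 3^1 *11^1*1091^1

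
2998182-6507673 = -3509491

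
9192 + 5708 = 14900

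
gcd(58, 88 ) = 2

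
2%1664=2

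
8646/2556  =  3 + 163/426 =3.38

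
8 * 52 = 416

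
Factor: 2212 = 2^2*7^1*79^1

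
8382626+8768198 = 17150824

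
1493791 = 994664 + 499127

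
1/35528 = 1/35528 = 0.00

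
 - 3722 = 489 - 4211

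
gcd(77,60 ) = 1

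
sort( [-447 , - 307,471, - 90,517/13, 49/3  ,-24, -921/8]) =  [ - 447, - 307, - 921/8,-90  , - 24, 49/3,  517/13,471] 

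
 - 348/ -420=29/35=0.83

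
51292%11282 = 6164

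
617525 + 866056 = 1483581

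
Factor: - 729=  - 3^6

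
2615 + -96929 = -94314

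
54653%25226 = 4201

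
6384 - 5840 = 544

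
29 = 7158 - 7129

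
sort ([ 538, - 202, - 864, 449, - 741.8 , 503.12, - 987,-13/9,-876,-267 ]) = [-987,-876,-864, - 741.8, - 267,-202,-13/9, 449, 503.12, 538 ] 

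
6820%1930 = 1030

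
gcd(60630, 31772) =94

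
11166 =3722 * 3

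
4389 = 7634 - 3245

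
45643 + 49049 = 94692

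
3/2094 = 1/698 = 0.00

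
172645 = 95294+77351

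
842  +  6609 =7451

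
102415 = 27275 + 75140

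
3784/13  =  3784/13= 291.08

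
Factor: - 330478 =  - 2^1*373^1* 443^1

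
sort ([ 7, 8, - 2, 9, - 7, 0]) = [ - 7, - 2,0,7,8,9]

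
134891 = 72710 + 62181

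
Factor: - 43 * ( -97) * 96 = 400416 = 2^5*3^1 * 43^1*97^1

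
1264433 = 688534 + 575899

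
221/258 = 221/258 = 0.86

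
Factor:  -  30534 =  - 2^1*3^1*7^1 * 727^1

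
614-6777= - 6163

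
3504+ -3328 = 176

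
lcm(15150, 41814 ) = 1045350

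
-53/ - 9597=53/9597 = 0.01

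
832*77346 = 64351872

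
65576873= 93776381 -28199508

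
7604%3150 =1304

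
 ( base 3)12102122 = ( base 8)7567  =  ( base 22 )83l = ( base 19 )ai7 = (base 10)3959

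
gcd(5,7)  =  1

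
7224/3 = 2408= 2408.00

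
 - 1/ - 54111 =1/54111 = 0.00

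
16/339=16/339= 0.05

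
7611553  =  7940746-329193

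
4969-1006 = 3963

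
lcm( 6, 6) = 6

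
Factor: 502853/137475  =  3^ ( - 2)*5^( - 2)*823^1  =  823/225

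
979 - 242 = 737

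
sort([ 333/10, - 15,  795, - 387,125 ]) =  [ - 387 , - 15,333/10, 125,795]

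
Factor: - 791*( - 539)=7^3*11^1*113^1 = 426349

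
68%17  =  0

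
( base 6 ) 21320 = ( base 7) 11352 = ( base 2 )101101110000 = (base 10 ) 2928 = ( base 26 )48g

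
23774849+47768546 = 71543395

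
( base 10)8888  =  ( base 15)2978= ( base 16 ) 22b8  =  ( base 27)C55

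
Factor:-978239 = - 978239^1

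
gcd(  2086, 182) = 14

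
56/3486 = 4/249 = 0.02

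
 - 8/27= - 8/27 = - 0.30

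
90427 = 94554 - 4127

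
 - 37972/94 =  - 404  +  2/47 = - 403.96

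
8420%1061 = 993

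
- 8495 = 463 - 8958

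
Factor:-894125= -5^3*23^1*311^1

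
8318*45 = 374310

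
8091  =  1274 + 6817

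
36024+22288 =58312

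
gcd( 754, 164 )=2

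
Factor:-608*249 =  -151392 = -  2^5*3^1*19^1*83^1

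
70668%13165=4843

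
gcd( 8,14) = 2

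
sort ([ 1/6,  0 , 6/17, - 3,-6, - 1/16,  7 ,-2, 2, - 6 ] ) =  [ - 6,-6 ,-3, - 2, - 1/16,0, 1/6, 6/17, 2, 7]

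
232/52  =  58/13 = 4.46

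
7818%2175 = 1293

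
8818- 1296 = 7522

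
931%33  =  7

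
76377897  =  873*87489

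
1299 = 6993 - 5694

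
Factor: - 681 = -3^1*227^1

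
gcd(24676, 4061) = 31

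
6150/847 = 7+ 221/847  =  7.26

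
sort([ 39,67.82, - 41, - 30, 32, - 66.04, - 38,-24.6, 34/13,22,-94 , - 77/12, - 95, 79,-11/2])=[-95 , - 94, - 66.04,  -  41,  -  38, - 30 , - 24.6,-77/12 ,-11/2,34/13, 22,32 , 39,67.82, 79 ] 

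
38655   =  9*4295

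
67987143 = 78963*861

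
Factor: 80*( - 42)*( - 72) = 2^8*3^3*5^1 * 7^1  =  241920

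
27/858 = 9/286 = 0.03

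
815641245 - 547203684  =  268437561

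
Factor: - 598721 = - 598721^1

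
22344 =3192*7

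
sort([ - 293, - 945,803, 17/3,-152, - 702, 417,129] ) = [ - 945,-702 , - 293, - 152, 17/3, 129, 417,803] 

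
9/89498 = 9/89498 = 0.00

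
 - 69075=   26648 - 95723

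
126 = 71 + 55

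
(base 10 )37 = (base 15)27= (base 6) 101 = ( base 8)45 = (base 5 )122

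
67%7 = 4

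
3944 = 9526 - 5582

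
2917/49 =2917/49  =  59.53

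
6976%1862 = 1390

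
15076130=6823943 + 8252187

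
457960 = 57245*8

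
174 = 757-583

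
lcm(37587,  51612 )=3458004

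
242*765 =185130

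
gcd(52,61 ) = 1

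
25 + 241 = 266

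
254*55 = 13970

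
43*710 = 30530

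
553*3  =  1659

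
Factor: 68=2^2*17^1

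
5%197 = 5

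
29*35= 1015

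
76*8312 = 631712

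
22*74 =1628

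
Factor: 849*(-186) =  - 2^1*3^2*31^1*283^1 = -157914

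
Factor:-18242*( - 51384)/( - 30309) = - 312448976/10103 = -  2^4*7^1*1303^1 * 2141^1* 10103^( - 1)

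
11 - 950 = -939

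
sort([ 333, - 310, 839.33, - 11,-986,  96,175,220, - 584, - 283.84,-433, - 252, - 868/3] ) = [ - 986, - 584, - 433, - 310, - 868/3, - 283.84, - 252, - 11,  96,175, 220,333,  839.33]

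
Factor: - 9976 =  - 2^3*29^1*43^1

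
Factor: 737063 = 43^1*61^1*281^1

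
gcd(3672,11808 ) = 72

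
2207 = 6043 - 3836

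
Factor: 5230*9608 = 50249840 = 2^4*5^1*523^1*1201^1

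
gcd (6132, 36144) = 12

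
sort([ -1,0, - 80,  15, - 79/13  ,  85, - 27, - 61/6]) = [ - 80,-27, - 61/6, - 79/13, -1,0, 15, 85]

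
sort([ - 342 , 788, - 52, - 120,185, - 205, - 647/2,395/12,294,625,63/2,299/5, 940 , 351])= [ - 342, - 647/2, - 205, - 120, - 52, 63/2,395/12,299/5,185,294,351, 625,788,940]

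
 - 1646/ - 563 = 1646/563 = 2.92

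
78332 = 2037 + 76295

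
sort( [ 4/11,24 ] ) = [4/11,24]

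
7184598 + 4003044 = 11187642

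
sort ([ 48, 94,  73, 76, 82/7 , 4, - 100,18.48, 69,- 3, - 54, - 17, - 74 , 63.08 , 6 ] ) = [ - 100, - 74 ,- 54, - 17, - 3, 4 , 6, 82/7,  18.48,48, 63.08, 69 , 73,76, 94]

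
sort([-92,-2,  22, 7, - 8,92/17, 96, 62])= [-92, - 8 ,  -  2,92/17,7,22,62, 96]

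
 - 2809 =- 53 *53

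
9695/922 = 9695/922 = 10.52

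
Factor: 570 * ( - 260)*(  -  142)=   21044400  =  2^4*3^1*5^2*13^1*19^1*71^1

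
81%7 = 4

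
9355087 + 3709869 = 13064956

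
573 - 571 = 2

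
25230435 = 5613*4495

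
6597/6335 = 1  +  262/6335  =  1.04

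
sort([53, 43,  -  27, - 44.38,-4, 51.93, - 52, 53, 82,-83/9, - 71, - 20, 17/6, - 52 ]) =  [-71, - 52 , - 52,-44.38, -27,-20, - 83/9 ,-4,17/6,  43,51.93, 53 , 53,  82]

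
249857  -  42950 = 206907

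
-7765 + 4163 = - 3602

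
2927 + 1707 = 4634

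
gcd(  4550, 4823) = 91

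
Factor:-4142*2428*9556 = -2^5*19^1*109^1*607^1*2389^1 = - 96102551456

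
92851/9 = 10316  +  7/9 = 10316.78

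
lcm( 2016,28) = 2016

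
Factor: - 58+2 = -2^3*7^1 = - 56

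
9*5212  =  46908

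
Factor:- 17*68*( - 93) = 107508 = 2^2*3^1 * 17^2 *31^1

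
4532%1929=674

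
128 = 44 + 84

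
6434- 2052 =4382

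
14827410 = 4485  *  3306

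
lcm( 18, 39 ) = 234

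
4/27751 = 4/27751= 0.00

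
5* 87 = 435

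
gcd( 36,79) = 1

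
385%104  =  73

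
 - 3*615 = - 1845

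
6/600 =1/100 = 0.01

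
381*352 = 134112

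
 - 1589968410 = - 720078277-869890133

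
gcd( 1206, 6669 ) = 9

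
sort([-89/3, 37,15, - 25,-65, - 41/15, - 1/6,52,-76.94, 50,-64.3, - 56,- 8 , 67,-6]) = [ - 76.94,  -  65,-64.3, - 56, - 89/3, -25,-8, - 6,  -  41/15,- 1/6,15, 37,50, 52, 67 ]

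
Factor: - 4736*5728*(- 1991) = 54011465728 = 2^12*11^1*37^1 * 179^1*181^1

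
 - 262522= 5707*( - 46)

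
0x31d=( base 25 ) 16M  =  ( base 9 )1075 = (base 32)ot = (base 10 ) 797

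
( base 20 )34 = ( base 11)59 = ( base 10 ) 64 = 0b1000000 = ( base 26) 2c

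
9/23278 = 9/23278 = 0.00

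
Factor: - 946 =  - 2^1 * 11^1 * 43^1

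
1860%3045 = 1860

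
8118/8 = 4059/4 = 1014.75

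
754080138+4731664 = 758811802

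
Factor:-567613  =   - 17^1*173^1 * 193^1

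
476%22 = 14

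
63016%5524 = 2252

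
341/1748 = 341/1748 = 0.20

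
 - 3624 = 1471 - 5095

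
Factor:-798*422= -2^2*3^1*7^1*19^1*211^1= - 336756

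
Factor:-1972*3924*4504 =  -2^7*3^2*17^1 * 29^1*109^1*563^1 = - 34852528512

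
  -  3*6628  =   - 19884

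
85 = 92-7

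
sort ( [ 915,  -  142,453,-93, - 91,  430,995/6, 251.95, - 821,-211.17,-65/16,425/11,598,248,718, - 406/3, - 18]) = [ - 821, - 211.17, - 142, - 406/3, - 93, - 91,  -  18, - 65/16, 425/11,995/6,248,251.95,430,453, 598, 718,915 ]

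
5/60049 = 5/60049=0.00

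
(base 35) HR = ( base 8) 1156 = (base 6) 2514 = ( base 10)622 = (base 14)326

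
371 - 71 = 300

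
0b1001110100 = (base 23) 147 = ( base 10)628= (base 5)10003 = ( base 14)32C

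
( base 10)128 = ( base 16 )80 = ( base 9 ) 152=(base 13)9B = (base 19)6e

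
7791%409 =20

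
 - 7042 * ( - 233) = 1640786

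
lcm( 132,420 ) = 4620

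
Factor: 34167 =3^1*7^1* 1627^1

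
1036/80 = 12 + 19/20= 12.95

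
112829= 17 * 6637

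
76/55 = 1+21/55 = 1.38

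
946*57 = 53922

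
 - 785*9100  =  - 7143500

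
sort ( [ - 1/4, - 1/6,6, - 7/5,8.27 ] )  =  [  -  7/5,  -  1/4,-1/6,6,8.27] 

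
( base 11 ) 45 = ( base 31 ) 1I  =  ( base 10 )49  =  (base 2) 110001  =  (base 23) 23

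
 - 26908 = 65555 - 92463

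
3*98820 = 296460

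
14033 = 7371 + 6662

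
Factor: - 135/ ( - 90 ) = 3/2 = 2^( - 1 ) * 3^1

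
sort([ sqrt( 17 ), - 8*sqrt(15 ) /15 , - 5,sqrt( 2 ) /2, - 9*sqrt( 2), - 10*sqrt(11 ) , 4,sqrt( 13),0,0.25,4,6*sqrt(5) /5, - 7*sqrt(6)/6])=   [ - 10*sqrt(11), - 9  *  sqrt (2), - 5,  -  7*sqrt( 6) /6, - 8 * sqrt(15 )/15, 0, 0.25, sqrt( 2)/2, 6*sqrt(5) /5,  sqrt ( 13 ), 4,4, sqrt( 17)]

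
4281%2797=1484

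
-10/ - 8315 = 2/1663= 0.00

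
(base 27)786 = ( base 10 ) 5325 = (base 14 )1d25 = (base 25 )8d0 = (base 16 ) 14cd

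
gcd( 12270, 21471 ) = 3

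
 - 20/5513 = -20/5513=- 0.00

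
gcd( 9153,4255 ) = 1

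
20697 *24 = 496728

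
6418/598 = 10 + 219/299=10.73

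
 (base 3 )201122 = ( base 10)530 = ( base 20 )16a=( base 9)648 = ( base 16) 212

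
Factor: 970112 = 2^7*11^1*13^1 * 53^1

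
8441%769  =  751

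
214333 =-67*( - 3199)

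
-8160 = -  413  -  7747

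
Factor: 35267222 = 2^1*1607^1*10973^1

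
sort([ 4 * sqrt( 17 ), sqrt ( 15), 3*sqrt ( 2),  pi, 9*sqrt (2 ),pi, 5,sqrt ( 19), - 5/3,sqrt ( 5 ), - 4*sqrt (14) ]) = [ - 4*sqrt( 14), - 5/3,sqrt( 5), pi,pi , sqrt (15),  3 *sqrt( 2 ) , sqrt ( 19 ),5,9*sqrt ( 2),4*sqrt(17 )]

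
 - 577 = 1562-2139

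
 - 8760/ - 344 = 1095/43 = 25.47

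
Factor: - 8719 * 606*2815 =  - 14873654910= - 2^1*3^1 * 5^1*101^1 * 563^1*8719^1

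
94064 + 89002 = 183066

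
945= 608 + 337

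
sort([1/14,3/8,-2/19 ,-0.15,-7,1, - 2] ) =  [ - 7, - 2, - 0.15, - 2/19,1/14,3/8, 1] 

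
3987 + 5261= 9248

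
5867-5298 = 569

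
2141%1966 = 175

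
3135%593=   170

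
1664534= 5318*313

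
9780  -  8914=866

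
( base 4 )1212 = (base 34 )30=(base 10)102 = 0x66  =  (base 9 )123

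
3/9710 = 3/9710 = 0.00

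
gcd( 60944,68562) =7618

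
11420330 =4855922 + 6564408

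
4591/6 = 765 + 1/6 = 765.17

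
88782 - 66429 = 22353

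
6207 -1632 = 4575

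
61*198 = 12078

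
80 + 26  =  106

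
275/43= 6+17/43=6.40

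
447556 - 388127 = 59429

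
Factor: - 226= - 2^1*113^1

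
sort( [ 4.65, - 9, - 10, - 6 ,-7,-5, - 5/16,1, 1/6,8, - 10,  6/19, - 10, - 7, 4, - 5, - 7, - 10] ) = [ - 10, - 10, - 10 , - 10, - 9,-7, - 7, - 7, - 6, - 5, - 5,-5/16,1/6,6/19, 1,4,4.65 , 8]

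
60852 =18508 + 42344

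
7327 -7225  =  102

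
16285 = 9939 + 6346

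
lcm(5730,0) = 0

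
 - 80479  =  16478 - 96957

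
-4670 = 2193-6863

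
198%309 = 198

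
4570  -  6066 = -1496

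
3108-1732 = 1376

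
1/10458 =1/10458=0.00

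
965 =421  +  544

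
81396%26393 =2217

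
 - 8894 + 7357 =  - 1537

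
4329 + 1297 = 5626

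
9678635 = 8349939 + 1328696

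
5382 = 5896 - 514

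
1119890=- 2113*(-530)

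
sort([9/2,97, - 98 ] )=[ - 98 , 9/2,97] 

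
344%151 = 42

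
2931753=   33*88841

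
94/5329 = 94/5329 = 0.02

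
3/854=3/854 = 0.00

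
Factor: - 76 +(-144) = -220 = - 2^2*5^1*11^1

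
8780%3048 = 2684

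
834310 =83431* 10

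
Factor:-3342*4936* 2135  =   - 35219199120 = - 2^4 * 3^1*5^1*7^1*61^1 *557^1 * 617^1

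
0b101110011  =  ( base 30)CB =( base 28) d7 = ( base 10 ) 371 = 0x173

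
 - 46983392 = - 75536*622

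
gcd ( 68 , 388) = 4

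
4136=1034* 4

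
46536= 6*7756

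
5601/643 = 5601/643=8.71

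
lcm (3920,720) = 35280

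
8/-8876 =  -2/2219 = - 0.00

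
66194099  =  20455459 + 45738640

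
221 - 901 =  - 680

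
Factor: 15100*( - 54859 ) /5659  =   - 2^2*5^2*7^1*17^1*151^1*  461^1*5659^( - 1 )= - 828370900/5659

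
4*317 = 1268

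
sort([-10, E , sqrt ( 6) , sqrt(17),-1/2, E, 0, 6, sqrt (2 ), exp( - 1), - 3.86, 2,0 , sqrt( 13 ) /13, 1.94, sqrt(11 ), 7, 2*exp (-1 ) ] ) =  [-10, - 3.86, - 1/2, 0, 0, sqrt( 13 )/13, exp(-1 ),  2*exp( - 1), sqrt( 2), 1.94, 2, sqrt( 6), E , E, sqrt( 11 ), sqrt(17 ), 6,7]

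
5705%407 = 7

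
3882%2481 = 1401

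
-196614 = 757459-954073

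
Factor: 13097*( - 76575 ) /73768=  - 2^( - 3 ) *3^1*5^2 * 7^1 * 1021^1*1871^1*9221^( - 1 ) =- 1002902775/73768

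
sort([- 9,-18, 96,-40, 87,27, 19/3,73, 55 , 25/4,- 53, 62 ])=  [ - 53 ,-40, - 18, - 9,25/4, 19/3,27,55, 62, 73, 87, 96] 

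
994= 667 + 327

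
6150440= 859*7160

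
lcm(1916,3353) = 13412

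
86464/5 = 86464/5 = 17292.80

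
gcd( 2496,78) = 78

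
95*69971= 6647245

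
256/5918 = 128/2959= 0.04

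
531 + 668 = 1199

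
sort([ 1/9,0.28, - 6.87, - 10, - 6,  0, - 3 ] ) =[ - 10  , - 6.87, - 6, - 3,0,1/9,0.28] 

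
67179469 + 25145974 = 92325443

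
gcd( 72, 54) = 18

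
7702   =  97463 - 89761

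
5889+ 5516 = 11405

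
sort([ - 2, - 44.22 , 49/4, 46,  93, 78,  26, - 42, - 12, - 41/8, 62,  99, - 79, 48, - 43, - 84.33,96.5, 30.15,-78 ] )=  [ - 84.33, - 79, - 78,- 44.22,-43,-42, - 12,-41/8, - 2,49/4, 26, 30.15,46,  48, 62,78 , 93 , 96.5, 99]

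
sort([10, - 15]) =[ - 15, 10] 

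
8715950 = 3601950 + 5114000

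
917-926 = -9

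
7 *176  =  1232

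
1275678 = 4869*262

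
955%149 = 61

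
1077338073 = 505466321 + 571871752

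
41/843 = 41/843 = 0.05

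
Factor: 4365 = 3^2*5^1*97^1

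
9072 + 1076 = 10148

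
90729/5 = 90729/5 = 18145.80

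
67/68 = 67/68 = 0.99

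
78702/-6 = - 13117/1 = - 13117.00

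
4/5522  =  2/2761  =  0.00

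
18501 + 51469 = 69970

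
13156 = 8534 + 4622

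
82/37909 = 82/37909 = 0.00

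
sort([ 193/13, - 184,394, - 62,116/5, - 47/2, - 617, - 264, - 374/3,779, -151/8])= [ - 617, - 264, - 184, - 374/3 , - 62, - 47/2,  -  151/8,193/13,116/5, 394 , 779] 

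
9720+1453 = 11173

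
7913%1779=797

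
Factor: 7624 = 2^3*953^1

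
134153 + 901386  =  1035539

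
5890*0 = 0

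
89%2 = 1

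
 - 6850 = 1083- 7933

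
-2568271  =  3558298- 6126569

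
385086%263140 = 121946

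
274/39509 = 274/39509=0.01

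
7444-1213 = 6231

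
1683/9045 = 187/1005 = 0.19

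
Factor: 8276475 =3^1 * 5^2*211^1 *523^1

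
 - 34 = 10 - 44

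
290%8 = 2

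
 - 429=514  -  943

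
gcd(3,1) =1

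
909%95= 54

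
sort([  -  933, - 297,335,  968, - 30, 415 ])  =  [ - 933,-297, - 30,335, 415, 968]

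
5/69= 5/69= 0.07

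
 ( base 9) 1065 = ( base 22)1DI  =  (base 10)788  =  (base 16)314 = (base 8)1424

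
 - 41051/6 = - 6842 + 1/6=- 6841.83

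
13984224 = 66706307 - 52722083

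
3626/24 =151 + 1/12 = 151.08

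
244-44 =200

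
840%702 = 138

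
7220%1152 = 308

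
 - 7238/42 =-517/3 = - 172.33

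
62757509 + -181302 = 62576207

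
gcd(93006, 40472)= 2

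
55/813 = 55/813 = 0.07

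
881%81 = 71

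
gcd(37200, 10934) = 2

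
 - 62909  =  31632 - 94541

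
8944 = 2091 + 6853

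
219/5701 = 219/5701 =0.04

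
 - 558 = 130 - 688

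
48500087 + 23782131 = 72282218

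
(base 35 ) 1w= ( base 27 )2D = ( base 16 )43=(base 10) 67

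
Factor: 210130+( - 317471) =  - 107341 = - 13^1*23^1 *359^1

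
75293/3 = 75293/3=25097.67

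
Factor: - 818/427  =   - 2^1*7^(-1) * 61^( - 1)*409^1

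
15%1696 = 15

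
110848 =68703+42145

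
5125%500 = 125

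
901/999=901/999=0.90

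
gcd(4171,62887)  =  1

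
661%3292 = 661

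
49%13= 10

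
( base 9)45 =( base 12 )35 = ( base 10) 41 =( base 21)1k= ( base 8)51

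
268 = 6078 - 5810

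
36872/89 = 414 + 26/89 = 414.29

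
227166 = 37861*6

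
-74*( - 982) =72668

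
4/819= 4/819 = 0.00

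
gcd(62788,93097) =1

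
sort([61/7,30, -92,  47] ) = [ - 92 , 61/7, 30, 47 ]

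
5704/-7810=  - 1 + 1053/3905 = - 0.73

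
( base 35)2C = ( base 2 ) 1010010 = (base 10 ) 82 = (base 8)122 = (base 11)75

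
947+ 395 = 1342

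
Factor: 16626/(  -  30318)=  - 17^1*31^( - 1)= -17/31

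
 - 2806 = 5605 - 8411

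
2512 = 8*314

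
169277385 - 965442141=-796164756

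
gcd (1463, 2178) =11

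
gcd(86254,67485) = 1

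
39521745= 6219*6355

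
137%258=137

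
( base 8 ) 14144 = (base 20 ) fc4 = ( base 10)6244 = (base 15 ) 1cb4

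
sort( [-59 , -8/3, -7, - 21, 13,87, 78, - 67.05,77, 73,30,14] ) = [ - 67.05,-59, - 21, - 7,-8/3,13 , 14,30,73, 77,78, 87 ]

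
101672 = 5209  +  96463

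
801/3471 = 3/13 = 0.23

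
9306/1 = 9306 = 9306.00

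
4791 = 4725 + 66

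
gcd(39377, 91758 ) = 1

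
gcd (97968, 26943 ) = 3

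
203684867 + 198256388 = 401941255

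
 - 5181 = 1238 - 6419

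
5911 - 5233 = 678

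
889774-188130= 701644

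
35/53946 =35/53946 = 0.00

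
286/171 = 1 + 115/171= 1.67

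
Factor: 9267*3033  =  28106811 = 3^3*337^1*3089^1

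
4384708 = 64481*68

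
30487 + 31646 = 62133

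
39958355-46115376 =-6157021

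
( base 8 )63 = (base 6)123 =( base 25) 21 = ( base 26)1P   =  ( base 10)51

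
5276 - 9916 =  - 4640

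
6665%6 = 5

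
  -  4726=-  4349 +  - 377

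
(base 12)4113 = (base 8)15637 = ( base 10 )7071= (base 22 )ed9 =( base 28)90F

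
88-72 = 16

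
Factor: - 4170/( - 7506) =5/9 = 3^ ( - 2)*5^1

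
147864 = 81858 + 66006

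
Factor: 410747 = 410747^1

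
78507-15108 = 63399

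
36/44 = 9/11  =  0.82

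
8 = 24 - 16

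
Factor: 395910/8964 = 265/6= 2^(  -  1)*3^(-1 )*5^1*53^1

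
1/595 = 1/595 = 0.00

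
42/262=21/131 = 0.16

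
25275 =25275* 1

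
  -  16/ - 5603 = 16/5603 = 0.00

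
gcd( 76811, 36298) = 1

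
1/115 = 1/115 = 0.01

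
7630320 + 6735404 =14365724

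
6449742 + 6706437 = 13156179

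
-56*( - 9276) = 519456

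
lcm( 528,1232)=3696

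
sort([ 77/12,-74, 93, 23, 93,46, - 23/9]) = [ - 74, - 23/9,  77/12 , 23,46, 93, 93 ]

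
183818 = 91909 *2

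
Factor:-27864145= -5^1 * 37^1*150617^1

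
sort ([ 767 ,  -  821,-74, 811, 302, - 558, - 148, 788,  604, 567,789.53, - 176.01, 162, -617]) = [ - 821, - 617,-558, - 176.01, - 148 , - 74,162, 302,567,604, 767, 788, 789.53, 811] 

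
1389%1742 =1389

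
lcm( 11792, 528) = 35376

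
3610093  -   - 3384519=6994612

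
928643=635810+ 292833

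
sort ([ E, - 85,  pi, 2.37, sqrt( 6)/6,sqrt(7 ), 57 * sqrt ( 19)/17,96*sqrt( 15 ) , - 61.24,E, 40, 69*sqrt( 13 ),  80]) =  [-85, - 61.24, sqrt( 6)/6,2.37, sqrt( 7 ),E , E , pi,57 * sqrt( 19)/17,40, 80,  69*sqrt( 13),96*sqrt( 15)] 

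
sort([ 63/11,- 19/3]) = [ - 19/3 , 63/11 ] 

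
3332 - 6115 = - 2783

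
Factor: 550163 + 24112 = 3^1 * 5^2*13^1*19^1*31^1 =574275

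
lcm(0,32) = 0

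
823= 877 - 54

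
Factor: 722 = 2^1 * 19^2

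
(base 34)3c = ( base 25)4e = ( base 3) 11020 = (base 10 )114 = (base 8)162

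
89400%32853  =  23694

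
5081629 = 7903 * 643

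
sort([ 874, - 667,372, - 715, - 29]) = [ - 715, - 667, - 29,372,  874] 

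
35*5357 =187495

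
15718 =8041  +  7677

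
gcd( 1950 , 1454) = 2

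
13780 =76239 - 62459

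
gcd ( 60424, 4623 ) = 1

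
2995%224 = 83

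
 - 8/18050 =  - 1 + 9021/9025 = - 0.00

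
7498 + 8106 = 15604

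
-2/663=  - 1 +661/663 = - 0.00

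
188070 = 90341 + 97729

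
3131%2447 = 684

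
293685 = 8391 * 35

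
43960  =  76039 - 32079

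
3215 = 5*643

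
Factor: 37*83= 37^1*83^1 =3071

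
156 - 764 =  - 608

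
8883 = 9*987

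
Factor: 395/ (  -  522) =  - 2^ ( - 1)*3^( - 2)*5^1*29^( - 1 )*79^1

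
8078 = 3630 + 4448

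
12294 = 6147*2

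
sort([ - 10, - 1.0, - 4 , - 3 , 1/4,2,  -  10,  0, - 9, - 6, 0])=[ - 10,  -  10, -9, - 6, - 4, - 3, - 1.0, 0, 0, 1/4,2]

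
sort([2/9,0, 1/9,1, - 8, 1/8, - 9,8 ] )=[ - 9, - 8,0 , 1/9,1/8, 2/9 , 1, 8] 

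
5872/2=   2936 = 2936.00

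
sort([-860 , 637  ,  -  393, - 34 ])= [ -860,-393, - 34, 637 ]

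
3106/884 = 1553/442 = 3.51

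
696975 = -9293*( - 75)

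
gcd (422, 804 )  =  2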